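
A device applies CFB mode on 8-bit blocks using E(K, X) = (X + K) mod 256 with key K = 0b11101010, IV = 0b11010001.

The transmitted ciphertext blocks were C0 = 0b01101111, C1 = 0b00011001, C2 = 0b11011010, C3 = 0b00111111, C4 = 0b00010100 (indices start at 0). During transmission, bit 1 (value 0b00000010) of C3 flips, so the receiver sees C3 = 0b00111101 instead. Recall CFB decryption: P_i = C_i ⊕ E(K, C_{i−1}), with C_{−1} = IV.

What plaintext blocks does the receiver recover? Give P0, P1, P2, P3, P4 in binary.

Only C3 changed, to 0b00111101. In CFB, a change in C_i flips the same bit in P_i and garbles P_{i+1}. Decrypting the received ciphertext:
P0: E(K, 0b11010001) = 0b10111011; 0b01101111 ⊕ 0b10111011 = 0b11010100.
P1: E(K, 0b01101111) = 0b01011001; 0b00011001 ⊕ 0b01011001 = 0b01000000.
P2: E(K, 0b00011001) = 0b00000011; 0b11011010 ⊕ 0b00000011 = 0b11011001.
P3: E(K, 0b11011010) = 0b11000100; 0b00111101 ⊕ 0b11000100 = 0b11111001.
P4: E(K, 0b00111101) = 0b00100111; 0b00010100 ⊕ 0b00100111 = 0b00110011.
Blocks that differ from the original plaintext: P3, P4.

P0 = 0b11010100, P1 = 0b01000000, P2 = 0b11011001, P3 = 0b11111001, P4 = 0b00110011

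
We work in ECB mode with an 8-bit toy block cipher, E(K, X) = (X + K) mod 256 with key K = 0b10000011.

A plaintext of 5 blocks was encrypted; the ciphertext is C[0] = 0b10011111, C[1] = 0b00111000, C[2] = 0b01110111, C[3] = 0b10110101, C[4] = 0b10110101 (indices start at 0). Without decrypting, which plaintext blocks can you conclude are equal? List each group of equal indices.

P[3] = P[4]

ECB encrypts each block independently with the same key, so equal ciphertext blocks imply equal plaintext blocks.
C[3] = C[4] = 0b10110101, so P[3] = P[4].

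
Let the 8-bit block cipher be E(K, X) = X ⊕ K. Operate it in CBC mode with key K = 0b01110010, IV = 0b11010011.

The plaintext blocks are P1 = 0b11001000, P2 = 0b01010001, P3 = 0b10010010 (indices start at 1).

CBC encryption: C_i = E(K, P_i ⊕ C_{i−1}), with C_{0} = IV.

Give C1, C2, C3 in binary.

C1 = 0b01101001, C2 = 0b01001010, C3 = 0b10101010

C1: P1 ⊕ 0b11010011 = 0b00011011; E(K, 0b00011011) = 0b01101001.
C2: P2 ⊕ 0b01101001 = 0b00111000; E(K, 0b00111000) = 0b01001010.
C3: P3 ⊕ 0b01001010 = 0b11011000; E(K, 0b11011000) = 0b10101010.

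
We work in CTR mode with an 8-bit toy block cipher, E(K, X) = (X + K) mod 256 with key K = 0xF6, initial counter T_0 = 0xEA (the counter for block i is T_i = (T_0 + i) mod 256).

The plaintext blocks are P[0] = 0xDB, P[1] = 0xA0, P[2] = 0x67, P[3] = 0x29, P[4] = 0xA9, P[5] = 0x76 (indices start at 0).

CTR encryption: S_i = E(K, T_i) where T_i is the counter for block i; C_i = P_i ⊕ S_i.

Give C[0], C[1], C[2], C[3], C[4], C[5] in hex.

C[0]: T = 0xEA, S = E(K, T) = 0xE0; 0xDB ⊕ 0xE0 = 0x3B.
C[1]: T = 0xEB, S = E(K, T) = 0xE1; 0xA0 ⊕ 0xE1 = 0x41.
C[2]: T = 0xEC, S = E(K, T) = 0xE2; 0x67 ⊕ 0xE2 = 0x85.
C[3]: T = 0xED, S = E(K, T) = 0xE3; 0x29 ⊕ 0xE3 = 0xCA.
C[4]: T = 0xEE, S = E(K, T) = 0xE4; 0xA9 ⊕ 0xE4 = 0x4D.
C[5]: T = 0xEF, S = E(K, T) = 0xE5; 0x76 ⊕ 0xE5 = 0x93.

C[0] = 0x3B, C[1] = 0x41, C[2] = 0x85, C[3] = 0xCA, C[4] = 0x4D, C[5] = 0x93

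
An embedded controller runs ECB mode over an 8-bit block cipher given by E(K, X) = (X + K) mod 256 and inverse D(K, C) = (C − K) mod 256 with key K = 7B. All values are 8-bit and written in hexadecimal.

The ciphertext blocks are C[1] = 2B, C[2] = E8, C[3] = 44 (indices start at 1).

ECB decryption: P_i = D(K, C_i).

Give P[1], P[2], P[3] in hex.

P[1] = B0, P[2] = 6D, P[3] = C9

P[1]: D(K, 2B) = B0.
P[2]: D(K, E8) = 6D.
P[3]: D(K, 44) = C9.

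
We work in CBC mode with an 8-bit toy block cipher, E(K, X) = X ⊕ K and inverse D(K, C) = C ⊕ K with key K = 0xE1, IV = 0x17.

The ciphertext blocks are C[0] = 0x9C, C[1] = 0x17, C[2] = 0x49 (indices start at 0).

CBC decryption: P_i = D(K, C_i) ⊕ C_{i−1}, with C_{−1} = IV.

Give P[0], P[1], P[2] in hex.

P[0] = 0x6A, P[1] = 0x6A, P[2] = 0xBF

P[0]: D(K, 0x9C) = 0x7D; 0x7D ⊕ 0x17 = 0x6A.
P[1]: D(K, 0x17) = 0xF6; 0xF6 ⊕ 0x9C = 0x6A.
P[2]: D(K, 0x49) = 0xA8; 0xA8 ⊕ 0x17 = 0xBF.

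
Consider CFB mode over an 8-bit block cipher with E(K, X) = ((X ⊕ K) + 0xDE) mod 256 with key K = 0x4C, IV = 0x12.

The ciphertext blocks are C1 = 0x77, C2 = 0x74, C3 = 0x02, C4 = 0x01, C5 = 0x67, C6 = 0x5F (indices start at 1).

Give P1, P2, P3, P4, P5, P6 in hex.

P1 = 0x4B, P2 = 0x6D, P3 = 0x14, P4 = 0x2D, P5 = 0x4C, P6 = 0x56

CFB decryption: P_i = C_i ⊕ E(K, C_{i−1}), with C_{0} = IV.
P1: E(K, 0x12) = 0x3C; 0x77 ⊕ 0x3C = 0x4B.
P2: E(K, 0x77) = 0x19; 0x74 ⊕ 0x19 = 0x6D.
P3: E(K, 0x74) = 0x16; 0x02 ⊕ 0x16 = 0x14.
P4: E(K, 0x02) = 0x2C; 0x01 ⊕ 0x2C = 0x2D.
P5: E(K, 0x01) = 0x2B; 0x67 ⊕ 0x2B = 0x4C.
P6: E(K, 0x67) = 0x09; 0x5F ⊕ 0x09 = 0x56.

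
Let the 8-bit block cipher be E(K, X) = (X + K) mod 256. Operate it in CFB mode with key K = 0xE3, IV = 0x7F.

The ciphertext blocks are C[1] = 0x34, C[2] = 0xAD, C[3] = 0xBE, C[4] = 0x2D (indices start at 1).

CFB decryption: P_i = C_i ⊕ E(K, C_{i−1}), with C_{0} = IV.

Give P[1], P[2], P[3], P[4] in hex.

P[1] = 0x56, P[2] = 0xBA, P[3] = 0x2E, P[4] = 0x8C

P[1]: E(K, 0x7F) = 0x62; 0x34 ⊕ 0x62 = 0x56.
P[2]: E(K, 0x34) = 0x17; 0xAD ⊕ 0x17 = 0xBA.
P[3]: E(K, 0xAD) = 0x90; 0xBE ⊕ 0x90 = 0x2E.
P[4]: E(K, 0xBE) = 0xA1; 0x2D ⊕ 0xA1 = 0x8C.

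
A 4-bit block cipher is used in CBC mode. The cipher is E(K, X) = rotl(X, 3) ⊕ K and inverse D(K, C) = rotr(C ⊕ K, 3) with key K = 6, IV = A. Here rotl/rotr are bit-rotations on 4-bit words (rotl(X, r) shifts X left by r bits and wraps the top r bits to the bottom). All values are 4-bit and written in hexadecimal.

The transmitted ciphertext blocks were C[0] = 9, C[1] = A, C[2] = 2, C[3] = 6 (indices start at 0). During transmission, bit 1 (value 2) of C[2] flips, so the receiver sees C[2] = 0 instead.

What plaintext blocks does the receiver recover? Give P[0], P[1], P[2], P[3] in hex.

P[0] = 5, P[1] = 0, P[2] = 6, P[3] = 0

CBC decryption: P_i = D(K, C_i) ⊕ C_{i−1}, with C_{−1} = IV.
Only C[2] changed, to 0. In CBC, a change in C_i garbles P_i and flips the same bit in P_{i+1}. Decrypting the received ciphertext:
P[0]: D(K, 9) = F; F ⊕ A = 5.
P[1]: D(K, A) = 9; 9 ⊕ 9 = 0.
P[2]: D(K, 0) = C; C ⊕ A = 6.
P[3]: D(K, 6) = 0; 0 ⊕ 0 = 0.
Blocks that differ from the original plaintext: P[2], P[3].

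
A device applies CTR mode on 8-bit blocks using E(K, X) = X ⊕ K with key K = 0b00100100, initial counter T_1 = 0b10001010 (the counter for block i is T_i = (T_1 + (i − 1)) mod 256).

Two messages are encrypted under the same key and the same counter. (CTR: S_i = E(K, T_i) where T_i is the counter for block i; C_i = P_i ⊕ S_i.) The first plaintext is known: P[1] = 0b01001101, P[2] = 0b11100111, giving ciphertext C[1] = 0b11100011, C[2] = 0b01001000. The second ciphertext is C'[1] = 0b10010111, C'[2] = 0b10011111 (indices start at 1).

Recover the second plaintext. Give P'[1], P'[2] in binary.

P'[1] = 0b00111001, P'[2] = 0b00110000

In CTR with a reused counter, both messages share the same keystream S_i, so C_i ⊕ C'_i = P_i ⊕ P'_i and thus P'_i = P_i ⊕ C_i ⊕ C'_i.
P'[1]: 0b01001101 ⊕ 0b11100011 ⊕ 0b10010111 = 0b00111001.
P'[2]: 0b11100111 ⊕ 0b01001000 ⊕ 0b10011111 = 0b00110000.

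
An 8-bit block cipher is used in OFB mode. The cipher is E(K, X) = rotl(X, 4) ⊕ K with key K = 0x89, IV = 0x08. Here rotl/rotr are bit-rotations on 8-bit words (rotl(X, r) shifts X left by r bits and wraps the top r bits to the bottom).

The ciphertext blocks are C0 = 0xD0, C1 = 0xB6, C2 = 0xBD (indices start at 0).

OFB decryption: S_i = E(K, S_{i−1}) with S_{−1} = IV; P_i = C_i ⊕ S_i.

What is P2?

P2 = 0xA5

P0: S = E(K, 0x08) = 0x09; 0xD0 ⊕ 0x09 = 0xD9.
P1: S = E(K, 0x09) = 0x19; 0xB6 ⊕ 0x19 = 0xAF.
P2: S = E(K, 0x19) = 0x18; 0xBD ⊕ 0x18 = 0xA5.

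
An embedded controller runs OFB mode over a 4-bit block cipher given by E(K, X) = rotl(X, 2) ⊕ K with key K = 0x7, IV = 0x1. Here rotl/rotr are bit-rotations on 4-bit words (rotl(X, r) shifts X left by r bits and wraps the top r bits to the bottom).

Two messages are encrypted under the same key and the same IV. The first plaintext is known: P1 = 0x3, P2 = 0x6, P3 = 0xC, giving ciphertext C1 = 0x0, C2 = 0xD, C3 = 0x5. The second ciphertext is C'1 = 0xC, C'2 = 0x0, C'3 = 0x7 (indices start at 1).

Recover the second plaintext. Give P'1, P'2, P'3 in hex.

In OFB with a reused IV, both messages share the same keystream S_i, so C_i ⊕ C'_i = P_i ⊕ P'_i and thus P'_i = P_i ⊕ C_i ⊕ C'_i.
P'1: 0x3 ⊕ 0x0 ⊕ 0xC = 0xF.
P'2: 0x6 ⊕ 0xD ⊕ 0x0 = 0xB.
P'3: 0xC ⊕ 0x5 ⊕ 0x7 = 0xE.

P'1 = 0xF, P'2 = 0xB, P'3 = 0xE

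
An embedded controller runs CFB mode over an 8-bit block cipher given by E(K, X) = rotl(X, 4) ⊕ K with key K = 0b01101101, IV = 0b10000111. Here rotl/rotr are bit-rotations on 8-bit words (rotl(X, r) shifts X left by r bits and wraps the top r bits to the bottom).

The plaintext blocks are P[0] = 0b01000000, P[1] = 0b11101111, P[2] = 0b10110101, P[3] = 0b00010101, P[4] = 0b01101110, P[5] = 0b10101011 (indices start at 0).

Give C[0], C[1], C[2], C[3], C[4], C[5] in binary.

C[0] = 0b01010101, C[1] = 0b11010111, C[2] = 0b10100101, C[3] = 0b00100010, C[4] = 0b00100001, C[5] = 0b11010100

CFB encryption: C_i = P_i ⊕ E(K, C_{i−1}), with C_{−1} = IV.
C[0]: E(K, 0b10000111) = 0b00010101; 0b01000000 ⊕ 0b00010101 = 0b01010101.
C[1]: E(K, 0b01010101) = 0b00111000; 0b11101111 ⊕ 0b00111000 = 0b11010111.
C[2]: E(K, 0b11010111) = 0b00010000; 0b10110101 ⊕ 0b00010000 = 0b10100101.
C[3]: E(K, 0b10100101) = 0b00110111; 0b00010101 ⊕ 0b00110111 = 0b00100010.
C[4]: E(K, 0b00100010) = 0b01001111; 0b01101110 ⊕ 0b01001111 = 0b00100001.
C[5]: E(K, 0b00100001) = 0b01111111; 0b10101011 ⊕ 0b01111111 = 0b11010100.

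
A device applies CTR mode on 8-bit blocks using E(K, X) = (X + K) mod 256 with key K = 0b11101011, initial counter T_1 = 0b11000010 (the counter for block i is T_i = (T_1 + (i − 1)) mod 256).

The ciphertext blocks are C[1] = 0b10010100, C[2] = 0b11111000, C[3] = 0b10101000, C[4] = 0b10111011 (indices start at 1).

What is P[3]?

P[3] = 0b00000111

CTR decryption: S_i = E(K, T_i) where T_i is the counter for block i; P_i = C_i ⊕ S_i.
P[3]: T = 0b11000100, S = E(K, T) = 0b10101111; 0b10101000 ⊕ 0b10101111 = 0b00000111.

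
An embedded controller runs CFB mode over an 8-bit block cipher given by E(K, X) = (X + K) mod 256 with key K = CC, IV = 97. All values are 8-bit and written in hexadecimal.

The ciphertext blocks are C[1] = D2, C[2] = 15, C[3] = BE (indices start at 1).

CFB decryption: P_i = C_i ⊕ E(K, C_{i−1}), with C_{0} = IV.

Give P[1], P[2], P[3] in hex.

P[1] = B1, P[2] = 8B, P[3] = 5F

P[1]: E(K, 97) = 63; D2 ⊕ 63 = B1.
P[2]: E(K, D2) = 9E; 15 ⊕ 9E = 8B.
P[3]: E(K, 15) = E1; BE ⊕ E1 = 5F.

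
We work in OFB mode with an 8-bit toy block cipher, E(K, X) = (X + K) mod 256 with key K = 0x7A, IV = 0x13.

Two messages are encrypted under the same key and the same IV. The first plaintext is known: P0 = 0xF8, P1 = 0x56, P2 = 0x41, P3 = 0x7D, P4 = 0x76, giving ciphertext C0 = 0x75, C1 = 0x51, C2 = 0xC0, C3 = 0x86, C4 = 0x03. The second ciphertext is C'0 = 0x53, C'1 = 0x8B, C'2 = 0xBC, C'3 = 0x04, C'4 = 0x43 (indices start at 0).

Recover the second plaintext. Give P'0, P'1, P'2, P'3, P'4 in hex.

P'0 = 0xDE, P'1 = 0x8C, P'2 = 0x3D, P'3 = 0xFF, P'4 = 0x36

In OFB with a reused IV, both messages share the same keystream S_i, so C_i ⊕ C'_i = P_i ⊕ P'_i and thus P'_i = P_i ⊕ C_i ⊕ C'_i.
P'0: 0xF8 ⊕ 0x75 ⊕ 0x53 = 0xDE.
P'1: 0x56 ⊕ 0x51 ⊕ 0x8B = 0x8C.
P'2: 0x41 ⊕ 0xC0 ⊕ 0xBC = 0x3D.
P'3: 0x7D ⊕ 0x86 ⊕ 0x04 = 0xFF.
P'4: 0x76 ⊕ 0x03 ⊕ 0x43 = 0x36.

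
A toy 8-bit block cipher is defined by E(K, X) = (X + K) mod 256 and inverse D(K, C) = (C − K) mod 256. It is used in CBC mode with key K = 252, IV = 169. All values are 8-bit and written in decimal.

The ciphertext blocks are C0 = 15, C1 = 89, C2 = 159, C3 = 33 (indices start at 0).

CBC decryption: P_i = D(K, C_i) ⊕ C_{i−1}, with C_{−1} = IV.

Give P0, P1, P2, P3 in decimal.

P0 = 186, P1 = 82, P2 = 250, P3 = 186

P0: D(K, 15) = 19; 19 ⊕ 169 = 186.
P1: D(K, 89) = 93; 93 ⊕ 15 = 82.
P2: D(K, 159) = 163; 163 ⊕ 89 = 250.
P3: D(K, 33) = 37; 37 ⊕ 159 = 186.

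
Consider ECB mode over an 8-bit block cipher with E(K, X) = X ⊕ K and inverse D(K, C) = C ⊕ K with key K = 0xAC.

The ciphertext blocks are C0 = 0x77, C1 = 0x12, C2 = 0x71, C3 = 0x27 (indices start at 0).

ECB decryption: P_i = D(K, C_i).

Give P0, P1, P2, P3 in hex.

P0 = 0xDB, P1 = 0xBE, P2 = 0xDD, P3 = 0x8B

P0: D(K, 0x77) = 0xDB.
P1: D(K, 0x12) = 0xBE.
P2: D(K, 0x71) = 0xDD.
P3: D(K, 0x27) = 0x8B.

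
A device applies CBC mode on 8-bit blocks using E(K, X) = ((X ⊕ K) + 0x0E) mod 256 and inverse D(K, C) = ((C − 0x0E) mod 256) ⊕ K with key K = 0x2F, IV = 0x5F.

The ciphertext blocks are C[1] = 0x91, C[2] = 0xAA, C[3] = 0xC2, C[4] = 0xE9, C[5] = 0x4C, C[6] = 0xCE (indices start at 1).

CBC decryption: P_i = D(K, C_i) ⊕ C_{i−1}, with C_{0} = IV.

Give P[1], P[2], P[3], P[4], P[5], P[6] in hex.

P[1]: D(K, 0x91) = 0xAC; 0xAC ⊕ 0x5F = 0xF3.
P[2]: D(K, 0xAA) = 0xB3; 0xB3 ⊕ 0x91 = 0x22.
P[3]: D(K, 0xC2) = 0x9B; 0x9B ⊕ 0xAA = 0x31.
P[4]: D(K, 0xE9) = 0xF4; 0xF4 ⊕ 0xC2 = 0x36.
P[5]: D(K, 0x4C) = 0x11; 0x11 ⊕ 0xE9 = 0xF8.
P[6]: D(K, 0xCE) = 0xEF; 0xEF ⊕ 0x4C = 0xA3.

P[1] = 0xF3, P[2] = 0x22, P[3] = 0x31, P[4] = 0x36, P[5] = 0xF8, P[6] = 0xA3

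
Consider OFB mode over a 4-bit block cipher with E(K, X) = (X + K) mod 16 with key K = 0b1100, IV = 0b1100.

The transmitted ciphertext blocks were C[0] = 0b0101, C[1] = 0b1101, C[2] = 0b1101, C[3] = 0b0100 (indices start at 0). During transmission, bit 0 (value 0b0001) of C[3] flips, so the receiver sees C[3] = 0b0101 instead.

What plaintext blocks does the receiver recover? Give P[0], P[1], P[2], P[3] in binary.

OFB decryption: S_i = E(K, S_{i−1}) with S_{−1} = IV; P_i = C_i ⊕ S_i.
Only C[3] changed, to 0b0101. In OFB, a change in C_i flips the same bit in P_i only; the keystream is unaffected. Decrypting the received ciphertext:
P[0]: S = E(K, 0b1100) = 0b1000; 0b0101 ⊕ 0b1000 = 0b1101.
P[1]: S = E(K, 0b1000) = 0b0100; 0b1101 ⊕ 0b0100 = 0b1001.
P[2]: S = E(K, 0b0100) = 0b0000; 0b1101 ⊕ 0b0000 = 0b1101.
P[3]: S = E(K, 0b0000) = 0b1100; 0b0101 ⊕ 0b1100 = 0b1001.
Blocks that differ from the original plaintext: P[3].

P[0] = 0b1101, P[1] = 0b1001, P[2] = 0b1101, P[3] = 0b1001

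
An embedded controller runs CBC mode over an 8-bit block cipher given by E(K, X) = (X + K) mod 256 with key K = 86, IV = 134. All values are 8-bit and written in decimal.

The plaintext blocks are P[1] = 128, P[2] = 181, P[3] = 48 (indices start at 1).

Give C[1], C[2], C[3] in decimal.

CBC encryption: C_i = E(K, P_i ⊕ C_{i−1}), with C_{0} = IV.
C[1]: P[1] ⊕ 134 = 6; E(K, 6) = 92.
C[2]: P[2] ⊕ 92 = 233; E(K, 233) = 63.
C[3]: P[3] ⊕ 63 = 15; E(K, 15) = 101.

C[1] = 92, C[2] = 63, C[3] = 101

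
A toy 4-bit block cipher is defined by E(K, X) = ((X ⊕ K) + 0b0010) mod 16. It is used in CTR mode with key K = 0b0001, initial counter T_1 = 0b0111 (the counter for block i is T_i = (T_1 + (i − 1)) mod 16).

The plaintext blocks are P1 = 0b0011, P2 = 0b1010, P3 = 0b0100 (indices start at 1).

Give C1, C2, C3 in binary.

CTR encryption: S_i = E(K, T_i) where T_i is the counter for block i; C_i = P_i ⊕ S_i.
C1: T = 0b0111, S = E(K, T) = 0b1000; 0b0011 ⊕ 0b1000 = 0b1011.
C2: T = 0b1000, S = E(K, T) = 0b1011; 0b1010 ⊕ 0b1011 = 0b0001.
C3: T = 0b1001, S = E(K, T) = 0b1010; 0b0100 ⊕ 0b1010 = 0b1110.

C1 = 0b1011, C2 = 0b0001, C3 = 0b1110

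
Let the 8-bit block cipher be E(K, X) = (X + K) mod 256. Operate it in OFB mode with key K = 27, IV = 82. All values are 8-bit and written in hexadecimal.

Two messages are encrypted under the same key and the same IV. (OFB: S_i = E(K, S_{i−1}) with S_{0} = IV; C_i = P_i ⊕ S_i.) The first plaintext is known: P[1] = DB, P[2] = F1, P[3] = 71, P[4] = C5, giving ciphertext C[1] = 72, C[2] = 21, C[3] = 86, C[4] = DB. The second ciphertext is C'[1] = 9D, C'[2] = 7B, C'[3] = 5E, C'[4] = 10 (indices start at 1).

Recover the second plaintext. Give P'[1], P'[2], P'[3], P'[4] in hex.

In OFB with a reused IV, both messages share the same keystream S_i, so C_i ⊕ C'_i = P_i ⊕ P'_i and thus P'_i = P_i ⊕ C_i ⊕ C'_i.
P'[1]: DB ⊕ 72 ⊕ 9D = 34.
P'[2]: F1 ⊕ 21 ⊕ 7B = AB.
P'[3]: 71 ⊕ 86 ⊕ 5E = A9.
P'[4]: C5 ⊕ DB ⊕ 10 = 0E.

P'[1] = 34, P'[2] = AB, P'[3] = A9, P'[4] = 0E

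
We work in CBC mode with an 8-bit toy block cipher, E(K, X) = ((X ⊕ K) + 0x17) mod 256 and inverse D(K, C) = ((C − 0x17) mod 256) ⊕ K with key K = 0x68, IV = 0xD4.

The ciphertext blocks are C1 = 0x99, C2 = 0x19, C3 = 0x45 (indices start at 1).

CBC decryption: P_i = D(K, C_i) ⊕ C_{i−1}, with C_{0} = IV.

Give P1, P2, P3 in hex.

P1 = 0x3E, P2 = 0xF3, P3 = 0x5F

P1: D(K, 0x99) = 0xEA; 0xEA ⊕ 0xD4 = 0x3E.
P2: D(K, 0x19) = 0x6A; 0x6A ⊕ 0x99 = 0xF3.
P3: D(K, 0x45) = 0x46; 0x46 ⊕ 0x19 = 0x5F.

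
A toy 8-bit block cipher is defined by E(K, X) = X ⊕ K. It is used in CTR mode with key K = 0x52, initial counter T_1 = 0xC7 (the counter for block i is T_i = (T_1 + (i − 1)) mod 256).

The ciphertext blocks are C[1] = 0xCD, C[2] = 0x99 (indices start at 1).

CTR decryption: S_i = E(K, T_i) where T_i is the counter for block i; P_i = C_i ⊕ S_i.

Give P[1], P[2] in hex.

P[1] = 0x58, P[2] = 0x03

P[1]: T = 0xC7, S = E(K, T) = 0x95; 0xCD ⊕ 0x95 = 0x58.
P[2]: T = 0xC8, S = E(K, T) = 0x9A; 0x99 ⊕ 0x9A = 0x03.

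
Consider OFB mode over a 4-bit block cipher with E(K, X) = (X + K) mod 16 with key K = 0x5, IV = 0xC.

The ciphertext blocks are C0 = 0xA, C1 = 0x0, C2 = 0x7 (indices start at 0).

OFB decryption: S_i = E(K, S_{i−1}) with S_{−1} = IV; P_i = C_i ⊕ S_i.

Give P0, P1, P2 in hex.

P0 = 0xB, P1 = 0x6, P2 = 0xC

P0: S = E(K, 0xC) = 0x1; 0xA ⊕ 0x1 = 0xB.
P1: S = E(K, 0x1) = 0x6; 0x0 ⊕ 0x6 = 0x6.
P2: S = E(K, 0x6) = 0xB; 0x7 ⊕ 0xB = 0xC.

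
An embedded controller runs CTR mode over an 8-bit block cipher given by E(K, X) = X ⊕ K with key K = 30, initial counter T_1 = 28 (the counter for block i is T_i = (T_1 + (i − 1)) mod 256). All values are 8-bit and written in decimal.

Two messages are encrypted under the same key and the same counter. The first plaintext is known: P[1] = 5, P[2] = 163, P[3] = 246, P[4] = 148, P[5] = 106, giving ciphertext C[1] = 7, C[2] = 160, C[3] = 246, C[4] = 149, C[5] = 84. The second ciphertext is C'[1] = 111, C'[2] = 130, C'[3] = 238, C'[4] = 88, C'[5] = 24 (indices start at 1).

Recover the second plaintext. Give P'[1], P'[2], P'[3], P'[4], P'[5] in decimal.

P'[1] = 109, P'[2] = 129, P'[3] = 238, P'[4] = 89, P'[5] = 38

In CTR with a reused counter, both messages share the same keystream S_i, so C_i ⊕ C'_i = P_i ⊕ P'_i and thus P'_i = P_i ⊕ C_i ⊕ C'_i.
P'[1]: 5 ⊕ 7 ⊕ 111 = 109.
P'[2]: 163 ⊕ 160 ⊕ 130 = 129.
P'[3]: 246 ⊕ 246 ⊕ 238 = 238.
P'[4]: 148 ⊕ 149 ⊕ 88 = 89.
P'[5]: 106 ⊕ 84 ⊕ 24 = 38.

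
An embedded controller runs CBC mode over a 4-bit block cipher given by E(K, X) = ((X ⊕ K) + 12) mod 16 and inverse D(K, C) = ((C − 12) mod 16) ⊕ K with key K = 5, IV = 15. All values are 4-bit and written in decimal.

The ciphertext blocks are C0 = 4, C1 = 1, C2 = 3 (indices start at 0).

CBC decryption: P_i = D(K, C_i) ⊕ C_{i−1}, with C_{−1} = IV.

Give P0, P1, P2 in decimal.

P0 = 2, P1 = 4, P2 = 3

P0: D(K, 4) = 13; 13 ⊕ 15 = 2.
P1: D(K, 1) = 0; 0 ⊕ 4 = 4.
P2: D(K, 3) = 2; 2 ⊕ 1 = 3.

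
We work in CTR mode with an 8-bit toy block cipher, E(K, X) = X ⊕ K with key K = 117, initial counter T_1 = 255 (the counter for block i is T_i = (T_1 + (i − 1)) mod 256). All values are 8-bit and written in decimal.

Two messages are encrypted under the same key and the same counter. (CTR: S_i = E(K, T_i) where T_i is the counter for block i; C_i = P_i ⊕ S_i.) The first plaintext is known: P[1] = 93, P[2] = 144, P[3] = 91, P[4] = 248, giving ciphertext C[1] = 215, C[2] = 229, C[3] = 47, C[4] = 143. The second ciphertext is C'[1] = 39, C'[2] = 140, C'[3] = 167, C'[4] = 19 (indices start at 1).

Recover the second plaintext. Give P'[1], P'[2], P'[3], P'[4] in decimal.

In CTR with a reused counter, both messages share the same keystream S_i, so C_i ⊕ C'_i = P_i ⊕ P'_i and thus P'_i = P_i ⊕ C_i ⊕ C'_i.
P'[1]: 93 ⊕ 215 ⊕ 39 = 173.
P'[2]: 144 ⊕ 229 ⊕ 140 = 249.
P'[3]: 91 ⊕ 47 ⊕ 167 = 211.
P'[4]: 248 ⊕ 143 ⊕ 19 = 100.

P'[1] = 173, P'[2] = 249, P'[3] = 211, P'[4] = 100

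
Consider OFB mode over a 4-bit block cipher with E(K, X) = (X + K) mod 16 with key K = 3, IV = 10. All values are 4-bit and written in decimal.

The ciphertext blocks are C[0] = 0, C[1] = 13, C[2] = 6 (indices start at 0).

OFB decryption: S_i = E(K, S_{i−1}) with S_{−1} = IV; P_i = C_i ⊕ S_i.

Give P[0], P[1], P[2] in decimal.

P[0] = 13, P[1] = 13, P[2] = 5

P[0]: S = E(K, 10) = 13; 0 ⊕ 13 = 13.
P[1]: S = E(K, 13) = 0; 13 ⊕ 0 = 13.
P[2]: S = E(K, 0) = 3; 6 ⊕ 3 = 5.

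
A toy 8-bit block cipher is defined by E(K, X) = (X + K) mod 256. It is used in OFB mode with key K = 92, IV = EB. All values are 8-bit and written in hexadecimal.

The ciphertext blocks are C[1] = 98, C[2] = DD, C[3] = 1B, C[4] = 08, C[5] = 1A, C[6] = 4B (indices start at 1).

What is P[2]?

OFB decryption: S_i = E(K, S_{i−1}) with S_{0} = IV; P_i = C_i ⊕ S_i.
P[1]: S = E(K, EB) = 7D; 98 ⊕ 7D = E5.
P[2]: S = E(K, 7D) = 0F; DD ⊕ 0F = D2.

P[2] = D2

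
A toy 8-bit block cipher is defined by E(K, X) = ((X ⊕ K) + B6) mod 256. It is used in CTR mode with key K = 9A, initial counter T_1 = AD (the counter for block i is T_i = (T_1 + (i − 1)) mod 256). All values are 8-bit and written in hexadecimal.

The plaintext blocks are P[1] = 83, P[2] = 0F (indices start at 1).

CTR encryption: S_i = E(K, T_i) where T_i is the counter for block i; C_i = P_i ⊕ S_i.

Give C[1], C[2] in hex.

C[1]: T = AD, S = E(K, T) = ED; 83 ⊕ ED = 6E.
C[2]: T = AE, S = E(K, T) = EA; 0F ⊕ EA = E5.

C[1] = 6E, C[2] = E5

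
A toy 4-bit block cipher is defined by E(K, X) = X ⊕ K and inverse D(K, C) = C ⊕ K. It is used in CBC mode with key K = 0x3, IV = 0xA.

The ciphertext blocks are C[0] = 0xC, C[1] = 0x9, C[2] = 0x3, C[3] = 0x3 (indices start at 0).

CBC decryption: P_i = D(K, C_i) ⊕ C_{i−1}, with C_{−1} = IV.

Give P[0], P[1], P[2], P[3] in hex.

P[0]: D(K, 0xC) = 0xF; 0xF ⊕ 0xA = 0x5.
P[1]: D(K, 0x9) = 0xA; 0xA ⊕ 0xC = 0x6.
P[2]: D(K, 0x3) = 0x0; 0x0 ⊕ 0x9 = 0x9.
P[3]: D(K, 0x3) = 0x0; 0x0 ⊕ 0x3 = 0x3.

P[0] = 0x5, P[1] = 0x6, P[2] = 0x9, P[3] = 0x3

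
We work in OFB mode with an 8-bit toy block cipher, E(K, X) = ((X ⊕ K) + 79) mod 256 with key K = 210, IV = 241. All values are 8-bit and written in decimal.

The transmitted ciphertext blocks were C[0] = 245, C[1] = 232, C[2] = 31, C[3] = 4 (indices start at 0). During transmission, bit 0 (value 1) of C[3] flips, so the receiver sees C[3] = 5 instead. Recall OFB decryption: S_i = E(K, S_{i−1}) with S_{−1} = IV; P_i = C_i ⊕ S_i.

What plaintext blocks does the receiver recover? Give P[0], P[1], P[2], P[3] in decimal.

Only C[3] changed, to 5. In OFB, a change in C_i flips the same bit in P_i only; the keystream is unaffected. Decrypting the received ciphertext:
P[0]: S = E(K, 241) = 114; 245 ⊕ 114 = 135.
P[1]: S = E(K, 114) = 239; 232 ⊕ 239 = 7.
P[2]: S = E(K, 239) = 140; 31 ⊕ 140 = 147.
P[3]: S = E(K, 140) = 173; 5 ⊕ 173 = 168.
Blocks that differ from the original plaintext: P[3].

P[0] = 135, P[1] = 7, P[2] = 147, P[3] = 168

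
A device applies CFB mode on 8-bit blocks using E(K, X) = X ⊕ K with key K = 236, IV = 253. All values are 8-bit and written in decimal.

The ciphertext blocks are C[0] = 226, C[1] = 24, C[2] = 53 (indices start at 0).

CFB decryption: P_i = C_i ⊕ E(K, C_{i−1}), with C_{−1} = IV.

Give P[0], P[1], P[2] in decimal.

P[0]: E(K, 253) = 17; 226 ⊕ 17 = 243.
P[1]: E(K, 226) = 14; 24 ⊕ 14 = 22.
P[2]: E(K, 24) = 244; 53 ⊕ 244 = 193.

P[0] = 243, P[1] = 22, P[2] = 193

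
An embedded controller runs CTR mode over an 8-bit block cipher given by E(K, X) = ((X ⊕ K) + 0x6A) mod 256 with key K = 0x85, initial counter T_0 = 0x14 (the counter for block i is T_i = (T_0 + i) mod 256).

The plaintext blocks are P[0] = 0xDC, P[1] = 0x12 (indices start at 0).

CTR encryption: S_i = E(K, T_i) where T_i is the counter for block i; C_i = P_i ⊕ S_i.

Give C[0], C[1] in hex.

C[0] = 0x27, C[1] = 0xE8

C[0]: T = 0x14, S = E(K, T) = 0xFB; 0xDC ⊕ 0xFB = 0x27.
C[1]: T = 0x15, S = E(K, T) = 0xFA; 0x12 ⊕ 0xFA = 0xE8.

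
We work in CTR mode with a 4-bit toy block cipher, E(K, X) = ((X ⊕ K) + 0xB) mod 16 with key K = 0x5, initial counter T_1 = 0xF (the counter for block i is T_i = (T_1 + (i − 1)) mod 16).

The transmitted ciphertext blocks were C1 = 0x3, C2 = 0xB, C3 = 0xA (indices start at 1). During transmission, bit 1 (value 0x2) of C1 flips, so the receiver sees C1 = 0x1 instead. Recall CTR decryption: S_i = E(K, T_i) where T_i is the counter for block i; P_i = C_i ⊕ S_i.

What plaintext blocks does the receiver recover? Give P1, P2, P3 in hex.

Only C1 changed, to 0x1. In CTR, a change in C_i flips the same bit in P_i only; the keystream is unaffected. Decrypting the received ciphertext:
P1: T = 0xF, S = E(K, T) = 0x5; 0x1 ⊕ 0x5 = 0x4.
P2: T = 0x0, S = E(K, T) = 0x0; 0xB ⊕ 0x0 = 0xB.
P3: T = 0x1, S = E(K, T) = 0xF; 0xA ⊕ 0xF = 0x5.
Blocks that differ from the original plaintext: P1.

P1 = 0x4, P2 = 0xB, P3 = 0x5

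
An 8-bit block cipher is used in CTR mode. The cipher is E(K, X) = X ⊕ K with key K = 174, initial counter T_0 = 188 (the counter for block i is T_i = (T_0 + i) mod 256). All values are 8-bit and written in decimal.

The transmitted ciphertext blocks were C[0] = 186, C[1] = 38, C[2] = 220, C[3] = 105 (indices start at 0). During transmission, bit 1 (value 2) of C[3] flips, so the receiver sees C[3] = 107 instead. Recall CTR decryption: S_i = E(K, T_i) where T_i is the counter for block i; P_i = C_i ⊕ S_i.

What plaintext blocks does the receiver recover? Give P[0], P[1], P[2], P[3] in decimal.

Only C[3] changed, to 107. In CTR, a change in C_i flips the same bit in P_i only; the keystream is unaffected. Decrypting the received ciphertext:
P[0]: T = 188, S = E(K, T) = 18; 186 ⊕ 18 = 168.
P[1]: T = 189, S = E(K, T) = 19; 38 ⊕ 19 = 53.
P[2]: T = 190, S = E(K, T) = 16; 220 ⊕ 16 = 204.
P[3]: T = 191, S = E(K, T) = 17; 107 ⊕ 17 = 122.
Blocks that differ from the original plaintext: P[3].

P[0] = 168, P[1] = 53, P[2] = 204, P[3] = 122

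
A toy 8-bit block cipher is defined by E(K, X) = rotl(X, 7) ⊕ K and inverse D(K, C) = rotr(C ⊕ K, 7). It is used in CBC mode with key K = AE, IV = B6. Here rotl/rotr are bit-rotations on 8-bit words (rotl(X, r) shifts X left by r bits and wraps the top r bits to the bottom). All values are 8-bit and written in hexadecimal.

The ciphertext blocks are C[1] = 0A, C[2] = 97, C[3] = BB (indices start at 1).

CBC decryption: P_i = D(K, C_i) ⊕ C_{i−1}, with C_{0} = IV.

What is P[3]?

P[3]: D(K, BB) = 2A; 2A ⊕ 97 = BD.

P[3] = BD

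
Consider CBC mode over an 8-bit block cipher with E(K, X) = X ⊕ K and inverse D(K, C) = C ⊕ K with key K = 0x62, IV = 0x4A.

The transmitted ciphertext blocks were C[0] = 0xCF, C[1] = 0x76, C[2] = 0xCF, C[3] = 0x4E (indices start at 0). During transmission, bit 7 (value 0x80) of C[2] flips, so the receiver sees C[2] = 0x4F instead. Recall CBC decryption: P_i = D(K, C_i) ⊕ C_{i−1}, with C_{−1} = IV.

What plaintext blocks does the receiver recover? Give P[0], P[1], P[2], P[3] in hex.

Only C[2] changed, to 0x4F. In CBC, a change in C_i garbles P_i and flips the same bit in P_{i+1}. Decrypting the received ciphertext:
P[0]: D(K, 0xCF) = 0xAD; 0xAD ⊕ 0x4A = 0xE7.
P[1]: D(K, 0x76) = 0x14; 0x14 ⊕ 0xCF = 0xDB.
P[2]: D(K, 0x4F) = 0x2D; 0x2D ⊕ 0x76 = 0x5B.
P[3]: D(K, 0x4E) = 0x2C; 0x2C ⊕ 0x4F = 0x63.
Blocks that differ from the original plaintext: P[2], P[3].

P[0] = 0xE7, P[1] = 0xDB, P[2] = 0x5B, P[3] = 0x63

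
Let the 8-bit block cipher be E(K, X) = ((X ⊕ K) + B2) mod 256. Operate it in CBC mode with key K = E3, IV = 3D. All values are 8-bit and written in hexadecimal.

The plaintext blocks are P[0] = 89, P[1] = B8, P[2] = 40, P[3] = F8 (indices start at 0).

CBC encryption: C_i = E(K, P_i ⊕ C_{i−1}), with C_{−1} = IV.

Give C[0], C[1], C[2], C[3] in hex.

C[0] = 09, C[1] = 04, C[2] = 59, C[3] = F4

C[0]: P[0] ⊕ 3D = B4; E(K, B4) = 09.
C[1]: P[1] ⊕ 09 = B1; E(K, B1) = 04.
C[2]: P[2] ⊕ 04 = 44; E(K, 44) = 59.
C[3]: P[3] ⊕ 59 = A1; E(K, A1) = F4.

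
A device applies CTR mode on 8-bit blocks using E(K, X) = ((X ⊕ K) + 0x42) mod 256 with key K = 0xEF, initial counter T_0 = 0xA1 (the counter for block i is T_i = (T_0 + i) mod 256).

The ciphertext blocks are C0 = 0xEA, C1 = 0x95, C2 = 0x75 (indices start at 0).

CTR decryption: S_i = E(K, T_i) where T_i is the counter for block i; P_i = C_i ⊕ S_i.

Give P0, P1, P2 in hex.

P0 = 0x7A, P1 = 0x1A, P2 = 0xFB

P0: T = 0xA1, S = E(K, T) = 0x90; 0xEA ⊕ 0x90 = 0x7A.
P1: T = 0xA2, S = E(K, T) = 0x8F; 0x95 ⊕ 0x8F = 0x1A.
P2: T = 0xA3, S = E(K, T) = 0x8E; 0x75 ⊕ 0x8E = 0xFB.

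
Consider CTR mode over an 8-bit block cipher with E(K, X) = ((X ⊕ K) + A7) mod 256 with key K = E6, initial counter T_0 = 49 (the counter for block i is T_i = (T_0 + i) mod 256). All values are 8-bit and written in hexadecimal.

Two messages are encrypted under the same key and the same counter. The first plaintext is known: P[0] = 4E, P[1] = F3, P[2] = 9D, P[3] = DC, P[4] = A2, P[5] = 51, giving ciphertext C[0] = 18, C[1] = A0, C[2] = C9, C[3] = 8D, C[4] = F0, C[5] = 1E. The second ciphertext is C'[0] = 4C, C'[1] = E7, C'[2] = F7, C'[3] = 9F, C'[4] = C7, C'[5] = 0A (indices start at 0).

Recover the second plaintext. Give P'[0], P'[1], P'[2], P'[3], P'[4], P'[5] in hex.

In CTR with a reused counter, both messages share the same keystream S_i, so C_i ⊕ C'_i = P_i ⊕ P'_i and thus P'_i = P_i ⊕ C_i ⊕ C'_i.
P'[0]: 4E ⊕ 18 ⊕ 4C = 1A.
P'[1]: F3 ⊕ A0 ⊕ E7 = B4.
P'[2]: 9D ⊕ C9 ⊕ F7 = A3.
P'[3]: DC ⊕ 8D ⊕ 9F = CE.
P'[4]: A2 ⊕ F0 ⊕ C7 = 95.
P'[5]: 51 ⊕ 1E ⊕ 0A = 45.

P'[0] = 1A, P'[1] = B4, P'[2] = A3, P'[3] = CE, P'[4] = 95, P'[5] = 45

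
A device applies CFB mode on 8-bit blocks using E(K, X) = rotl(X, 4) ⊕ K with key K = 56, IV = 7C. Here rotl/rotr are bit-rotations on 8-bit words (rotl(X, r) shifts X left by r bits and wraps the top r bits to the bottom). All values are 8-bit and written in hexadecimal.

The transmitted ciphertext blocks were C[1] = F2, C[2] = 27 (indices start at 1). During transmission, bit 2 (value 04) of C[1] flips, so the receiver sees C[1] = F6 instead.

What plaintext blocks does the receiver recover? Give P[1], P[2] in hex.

P[1] = 67, P[2] = 1E

CFB decryption: P_i = C_i ⊕ E(K, C_{i−1}), with C_{0} = IV.
Only C[1] changed, to F6. In CFB, a change in C_i flips the same bit in P_i and garbles P_{i+1}. Decrypting the received ciphertext:
P[1]: E(K, 7C) = 91; F6 ⊕ 91 = 67.
P[2]: E(K, F6) = 39; 27 ⊕ 39 = 1E.
Blocks that differ from the original plaintext: P[1], P[2].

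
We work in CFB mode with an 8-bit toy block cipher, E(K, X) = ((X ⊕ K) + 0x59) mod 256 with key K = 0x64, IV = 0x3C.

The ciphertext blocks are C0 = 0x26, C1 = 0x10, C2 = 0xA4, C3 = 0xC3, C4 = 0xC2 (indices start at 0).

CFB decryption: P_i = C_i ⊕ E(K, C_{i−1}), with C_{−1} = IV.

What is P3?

P3: E(K, 0xA4) = 0x19; 0xC3 ⊕ 0x19 = 0xDA.

P3 = 0xDA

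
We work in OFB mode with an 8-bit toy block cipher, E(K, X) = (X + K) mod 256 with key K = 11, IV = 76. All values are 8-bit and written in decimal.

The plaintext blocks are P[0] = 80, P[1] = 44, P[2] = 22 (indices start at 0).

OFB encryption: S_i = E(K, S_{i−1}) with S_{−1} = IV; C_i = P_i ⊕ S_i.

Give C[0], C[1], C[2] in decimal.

C[0]: S = E(K, 76) = 87; 80 ⊕ 87 = 7.
C[1]: S = E(K, 87) = 98; 44 ⊕ 98 = 78.
C[2]: S = E(K, 98) = 109; 22 ⊕ 109 = 123.

C[0] = 7, C[1] = 78, C[2] = 123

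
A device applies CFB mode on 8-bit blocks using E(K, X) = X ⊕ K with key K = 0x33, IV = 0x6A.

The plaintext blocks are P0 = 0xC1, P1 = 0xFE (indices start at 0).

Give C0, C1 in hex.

CFB encryption: C_i = P_i ⊕ E(K, C_{i−1}), with C_{−1} = IV.
C0: E(K, 0x6A) = 0x59; 0xC1 ⊕ 0x59 = 0x98.
C1: E(K, 0x98) = 0xAB; 0xFE ⊕ 0xAB = 0x55.

C0 = 0x98, C1 = 0x55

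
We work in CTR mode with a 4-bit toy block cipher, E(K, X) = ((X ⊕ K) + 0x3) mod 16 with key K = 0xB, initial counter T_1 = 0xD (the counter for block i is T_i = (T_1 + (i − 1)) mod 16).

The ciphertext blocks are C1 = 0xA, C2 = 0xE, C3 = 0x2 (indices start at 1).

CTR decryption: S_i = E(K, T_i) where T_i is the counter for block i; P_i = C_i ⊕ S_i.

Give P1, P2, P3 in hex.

P1: T = 0xD, S = E(K, T) = 0x9; 0xA ⊕ 0x9 = 0x3.
P2: T = 0xE, S = E(K, T) = 0x8; 0xE ⊕ 0x8 = 0x6.
P3: T = 0xF, S = E(K, T) = 0x7; 0x2 ⊕ 0x7 = 0x5.

P1 = 0x3, P2 = 0x6, P3 = 0x5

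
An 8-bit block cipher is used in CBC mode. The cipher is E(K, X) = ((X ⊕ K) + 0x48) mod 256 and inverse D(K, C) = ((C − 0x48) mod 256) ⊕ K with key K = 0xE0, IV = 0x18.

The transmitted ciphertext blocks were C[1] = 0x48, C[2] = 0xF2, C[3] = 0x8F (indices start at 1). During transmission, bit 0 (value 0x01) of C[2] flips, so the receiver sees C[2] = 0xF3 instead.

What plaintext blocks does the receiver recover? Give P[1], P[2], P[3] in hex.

CBC decryption: P_i = D(K, C_i) ⊕ C_{i−1}, with C_{0} = IV.
Only C[2] changed, to 0xF3. In CBC, a change in C_i garbles P_i and flips the same bit in P_{i+1}. Decrypting the received ciphertext:
P[1]: D(K, 0x48) = 0xE0; 0xE0 ⊕ 0x18 = 0xF8.
P[2]: D(K, 0xF3) = 0x4B; 0x4B ⊕ 0x48 = 0x03.
P[3]: D(K, 0x8F) = 0xA7; 0xA7 ⊕ 0xF3 = 0x54.
Blocks that differ from the original plaintext: P[2], P[3].

P[1] = 0xF8, P[2] = 0x03, P[3] = 0x54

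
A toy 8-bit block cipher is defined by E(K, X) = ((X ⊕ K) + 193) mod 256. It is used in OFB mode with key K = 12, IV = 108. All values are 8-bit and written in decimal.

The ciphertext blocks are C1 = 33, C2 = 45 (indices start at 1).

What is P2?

P2 = 195

OFB decryption: S_i = E(K, S_{i−1}) with S_{0} = IV; P_i = C_i ⊕ S_i.
P1: S = E(K, 108) = 33; 33 ⊕ 33 = 0.
P2: S = E(K, 33) = 238; 45 ⊕ 238 = 195.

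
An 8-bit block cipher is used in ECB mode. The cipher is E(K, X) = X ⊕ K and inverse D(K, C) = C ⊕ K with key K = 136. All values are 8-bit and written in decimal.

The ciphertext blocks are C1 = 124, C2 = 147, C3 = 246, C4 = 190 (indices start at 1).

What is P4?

P4 = 54

ECB decryption: P_i = D(K, C_i).
P4: D(K, 190) = 54.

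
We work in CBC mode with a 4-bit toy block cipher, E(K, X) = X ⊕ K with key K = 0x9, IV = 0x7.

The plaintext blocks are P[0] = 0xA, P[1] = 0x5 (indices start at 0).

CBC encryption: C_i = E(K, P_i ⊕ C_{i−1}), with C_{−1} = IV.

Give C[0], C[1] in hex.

C[0]: P[0] ⊕ 0x7 = 0xD; E(K, 0xD) = 0x4.
C[1]: P[1] ⊕ 0x4 = 0x1; E(K, 0x1) = 0x8.

C[0] = 0x4, C[1] = 0x8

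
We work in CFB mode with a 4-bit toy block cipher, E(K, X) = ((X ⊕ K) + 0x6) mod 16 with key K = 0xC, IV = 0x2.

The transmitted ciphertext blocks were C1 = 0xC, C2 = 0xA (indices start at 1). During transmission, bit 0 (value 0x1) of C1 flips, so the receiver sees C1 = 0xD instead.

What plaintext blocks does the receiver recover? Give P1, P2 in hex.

CFB decryption: P_i = C_i ⊕ E(K, C_{i−1}), with C_{0} = IV.
Only C1 changed, to 0xD. In CFB, a change in C_i flips the same bit in P_i and garbles P_{i+1}. Decrypting the received ciphertext:
P1: E(K, 0x2) = 0x4; 0xD ⊕ 0x4 = 0x9.
P2: E(K, 0xD) = 0x7; 0xA ⊕ 0x7 = 0xD.
Blocks that differ from the original plaintext: P1, P2.

P1 = 0x9, P2 = 0xD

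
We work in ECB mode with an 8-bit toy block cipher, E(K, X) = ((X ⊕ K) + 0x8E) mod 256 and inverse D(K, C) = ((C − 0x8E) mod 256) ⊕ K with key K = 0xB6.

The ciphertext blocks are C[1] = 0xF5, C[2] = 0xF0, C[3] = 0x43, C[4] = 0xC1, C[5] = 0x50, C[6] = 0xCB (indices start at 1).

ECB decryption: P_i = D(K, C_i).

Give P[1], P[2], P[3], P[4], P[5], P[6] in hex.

P[1] = 0xD1, P[2] = 0xD4, P[3] = 0x03, P[4] = 0x85, P[5] = 0x74, P[6] = 0x8B

P[1]: D(K, 0xF5) = 0xD1.
P[2]: D(K, 0xF0) = 0xD4.
P[3]: D(K, 0x43) = 0x03.
P[4]: D(K, 0xC1) = 0x85.
P[5]: D(K, 0x50) = 0x74.
P[6]: D(K, 0xCB) = 0x8B.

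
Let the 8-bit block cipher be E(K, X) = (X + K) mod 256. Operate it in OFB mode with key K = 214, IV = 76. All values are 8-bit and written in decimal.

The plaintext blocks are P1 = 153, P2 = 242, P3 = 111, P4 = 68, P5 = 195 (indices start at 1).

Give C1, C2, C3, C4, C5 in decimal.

C1 = 187, C2 = 10, C3 = 161, C4 = 224, C5 = 185

OFB encryption: S_i = E(K, S_{i−1}) with S_{0} = IV; C_i = P_i ⊕ S_i.
C1: S = E(K, 76) = 34; 153 ⊕ 34 = 187.
C2: S = E(K, 34) = 248; 242 ⊕ 248 = 10.
C3: S = E(K, 248) = 206; 111 ⊕ 206 = 161.
C4: S = E(K, 206) = 164; 68 ⊕ 164 = 224.
C5: S = E(K, 164) = 122; 195 ⊕ 122 = 185.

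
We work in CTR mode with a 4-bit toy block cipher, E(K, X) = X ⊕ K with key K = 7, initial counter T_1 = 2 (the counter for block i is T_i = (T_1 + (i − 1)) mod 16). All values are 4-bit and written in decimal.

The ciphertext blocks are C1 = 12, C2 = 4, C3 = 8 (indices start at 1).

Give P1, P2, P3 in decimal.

CTR decryption: S_i = E(K, T_i) where T_i is the counter for block i; P_i = C_i ⊕ S_i.
P1: T = 2, S = E(K, T) = 5; 12 ⊕ 5 = 9.
P2: T = 3, S = E(K, T) = 4; 4 ⊕ 4 = 0.
P3: T = 4, S = E(K, T) = 3; 8 ⊕ 3 = 11.

P1 = 9, P2 = 0, P3 = 11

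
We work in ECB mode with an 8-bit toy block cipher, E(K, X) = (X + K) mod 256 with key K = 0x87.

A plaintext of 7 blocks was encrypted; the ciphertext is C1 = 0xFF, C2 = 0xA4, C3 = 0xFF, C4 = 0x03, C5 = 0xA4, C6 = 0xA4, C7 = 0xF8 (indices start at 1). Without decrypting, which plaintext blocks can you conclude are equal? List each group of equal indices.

ECB encrypts each block independently with the same key, so equal ciphertext blocks imply equal plaintext blocks.
C1 = C3 = 0xFF, so P1 = P3.
C2 = C5 = C6 = 0xA4, so P2 = P5 = P6.

P1 = P3; P2 = P5 = P6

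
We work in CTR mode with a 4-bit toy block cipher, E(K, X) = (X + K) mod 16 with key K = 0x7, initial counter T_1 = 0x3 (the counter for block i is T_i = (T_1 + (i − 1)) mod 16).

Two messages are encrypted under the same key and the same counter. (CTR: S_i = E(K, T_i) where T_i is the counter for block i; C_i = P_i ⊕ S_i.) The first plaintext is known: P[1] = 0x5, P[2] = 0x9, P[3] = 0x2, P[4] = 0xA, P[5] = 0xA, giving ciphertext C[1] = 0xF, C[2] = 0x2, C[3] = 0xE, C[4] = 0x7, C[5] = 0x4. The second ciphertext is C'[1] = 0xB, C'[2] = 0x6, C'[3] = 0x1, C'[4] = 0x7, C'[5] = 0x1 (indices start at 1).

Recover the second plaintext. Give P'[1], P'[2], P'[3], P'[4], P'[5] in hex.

In CTR with a reused counter, both messages share the same keystream S_i, so C_i ⊕ C'_i = P_i ⊕ P'_i and thus P'_i = P_i ⊕ C_i ⊕ C'_i.
P'[1]: 0x5 ⊕ 0xF ⊕ 0xB = 0x1.
P'[2]: 0x9 ⊕ 0x2 ⊕ 0x6 = 0xD.
P'[3]: 0x2 ⊕ 0xE ⊕ 0x1 = 0xD.
P'[4]: 0xA ⊕ 0x7 ⊕ 0x7 = 0xA.
P'[5]: 0xA ⊕ 0x4 ⊕ 0x1 = 0xF.

P'[1] = 0x1, P'[2] = 0xD, P'[3] = 0xD, P'[4] = 0xA, P'[5] = 0xF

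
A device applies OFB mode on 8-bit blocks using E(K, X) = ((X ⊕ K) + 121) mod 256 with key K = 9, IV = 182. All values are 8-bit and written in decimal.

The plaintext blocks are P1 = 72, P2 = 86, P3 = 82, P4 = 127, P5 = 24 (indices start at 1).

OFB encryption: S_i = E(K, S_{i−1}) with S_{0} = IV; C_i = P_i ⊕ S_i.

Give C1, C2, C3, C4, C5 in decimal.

C1: S = E(K, 182) = 56; 72 ⊕ 56 = 112.
C2: S = E(K, 56) = 170; 86 ⊕ 170 = 252.
C3: S = E(K, 170) = 28; 82 ⊕ 28 = 78.
C4: S = E(K, 28) = 142; 127 ⊕ 142 = 241.
C5: S = E(K, 142) = 0; 24 ⊕ 0 = 24.

C1 = 112, C2 = 252, C3 = 78, C4 = 241, C5 = 24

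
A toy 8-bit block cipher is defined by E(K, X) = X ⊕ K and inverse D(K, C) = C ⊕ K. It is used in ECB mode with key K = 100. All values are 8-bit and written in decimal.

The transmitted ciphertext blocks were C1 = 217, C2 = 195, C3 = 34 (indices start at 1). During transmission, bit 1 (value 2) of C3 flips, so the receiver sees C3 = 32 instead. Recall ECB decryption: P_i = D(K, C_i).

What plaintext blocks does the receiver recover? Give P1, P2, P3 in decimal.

Only C3 changed, to 32. In ECB, a change in C_i affects only P_i. Decrypting the received ciphertext:
P1: D(K, 217) = 189.
P2: D(K, 195) = 167.
P3: D(K, 32) = 68.
Blocks that differ from the original plaintext: P3.

P1 = 189, P2 = 167, P3 = 68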